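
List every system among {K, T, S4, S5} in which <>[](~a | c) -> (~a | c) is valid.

S5

S4-tableau for the negation ~(<>[](~a | c) -> (~a | c)):
1. ~(<>[](~a | c) -> (~a | c)), w0
2. <>[](~a | c), w0
3. ~(~a | c), w0
4. a, w0
5. ~c, w0
6. [](~a | c), w1
7. ~a | c, w1
8. c, w1
Accessibility: w0Rw0, w0Rw1, w1Rw1
Complete open branch: countermodel on an S4-frame, so not valid in S4, nor in K, T (the same frame is also a K-frame and a T-frame).
S5-tableau for the negation ~(<>[](~a | c) -> (~a | c)):
1. ~(<>[](~a | c) -> (~a | c)), w0
2. <>[](~a | c), w0
3. ~(~a | c), w0
4. a, w0
5. ~c, w0
6. [](~a | c), w1
7. ~a | c, w0
8. ~a | c, w1
9. c, w0
Accessibility: w0Rw0, w0Rw1, w1Rw0, w1Rw1
Branch closes: c and ~c both at w0.
Every branch closes (one shown): valid in S5.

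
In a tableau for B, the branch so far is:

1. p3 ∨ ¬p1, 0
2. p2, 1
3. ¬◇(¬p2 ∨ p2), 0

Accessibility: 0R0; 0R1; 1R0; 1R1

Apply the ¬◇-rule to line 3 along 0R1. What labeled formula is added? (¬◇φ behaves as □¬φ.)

¬◇φ behaves as □¬φ: propagate the negated body to each accessible world.

¬(¬p2 ∨ p2), 1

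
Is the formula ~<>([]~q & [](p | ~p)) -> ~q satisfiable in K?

Satisfiable

1. ~<>([]~q & [](p | ~p)) -> ~q, w0
2. ~q, w0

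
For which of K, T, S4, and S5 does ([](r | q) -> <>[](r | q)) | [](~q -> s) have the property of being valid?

T, S4, S5

K-tableau for the negation ~(([](r | q) -> <>[](r | q)) | [](~q -> s)):
1. ~(([](r | q) -> <>[](r | q)) | [](~q -> s)), w0
2. ~([](r | q) -> <>[](r | q)), w0   [~|-rule on 1]
3. ~[](~q -> s), w0   [~|-rule on 1]
4. [](r | q), w0   [~->-rule on 2]
5. ~<>[](r | q), w0   [~->-rule on 2]
6. ~(~q -> s), w1   [~[]-rule on 3: fresh world w1, w0Rw1]
7. ~q, w1   [~->-rule on 6]
8. ~s, w1   [~->-rule on 6]
9. r | q, w1   [[]-rule on 4 via w0Rw1]
10. ~[](r | q), w1   [~<>-rule on 5 via w0Rw1]
11. r, w1   [|-rule on 9 (branches; this branch)]
12. ~(r | q), w2   [~[]-rule on 10: fresh world w2, w1Rw2]
13. ~r, w2   [~|-rule on 12]
14. ~q, w2   [~|-rule on 12]
Accessibility: w0Rw1, w1Rw2
Complete open branch: countermodel on a K-frame, so not valid in K.
T-tableau for the negation ~(([](r | q) -> <>[](r | q)) | [](~q -> s)):
1. ~(([](r | q) -> <>[](r | q)) | [](~q -> s)), w0
2. ~([](r | q) -> <>[](r | q)), w0   [~|-rule on 1]
3. ~[](~q -> s), w0   [~|-rule on 1]
4. [](r | q), w0   [~->-rule on 2]
5. ~<>[](r | q), w0   [~->-rule on 2]
6. r | q, w0   [[]-rule on 4 via w0Rw0]
7. ~[](r | q), w0   [~<>-rule on 5 via w0Rw0]
8. q, w0   [|-rule on 6 (branches; this branch)]
9. ~(~q -> s), w1   [~[]-rule on 3: fresh world w1, w0Rw1]
10. ~q, w1   [~->-rule on 9]
11. ~s, w1   [~->-rule on 9]
12. r | q, w1   [[]-rule on 4 via w0Rw1]
13. ~[](r | q), w1   [~<>-rule on 5 via w0Rw1]
14. r, w1   [|-rule on 12 (branches; this branch)]
15. ~(r | q), w2   [~[]-rule on 7: fresh world w2, w0Rw2]
16. ~r, w2   [~|-rule on 15]
17. ~q, w2   [~|-rule on 15]
18. r | q, w2   [[]-rule on 4 via w0Rw2]
19. ~[](r | q), w2   [~<>-rule on 5 via w0Rw2]
20. q, w2   [|-rule on 18 (branches; this branch)]
Accessibility: w0Rw0, w0Rw1, w0Rw2, w1Rw1, w2Rw2
Branch closes: q and ~q both at w2.
Every branch closes (one shown): valid in T, hence also in S4, S5 (every theorem of T is a theorem of S4 and S5).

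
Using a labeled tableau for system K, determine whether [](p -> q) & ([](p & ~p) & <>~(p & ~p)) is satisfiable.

1. [](p -> q) & ([](p & ~p) & <>~(p & ~p)), w0
2. [](p -> q), w0
3. [](p & ~p) & <>~(p & ~p), w0
4. [](p & ~p), w0
5. <>~(p & ~p), w0
6. ~(p & ~p), w1
7. p -> q, w1
8. p & ~p, w1
9. p, w1
10. ~p, w1
Accessibility: w0Rw1
Branch closes: p and ~p both at w1.
Every branch closes; the branch above is one of them.

Unsatisfiable (every branch closes)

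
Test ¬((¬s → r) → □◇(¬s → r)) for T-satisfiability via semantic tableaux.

Satisfiable

1. ¬((¬s → r) → □◇(¬s → r)), 0
2. ¬s → r, 0   [¬→-rule on 1]
3. ¬□◇(¬s → r), 0   [¬→-rule on 1]
4. r, 0   [→-rule on 2 (branches; this branch)]
5. ¬◇(¬s → r), 1   [¬□-rule on 3: fresh world 1, 0R1]
6. ¬(¬s → r), 1   [¬◇-rule on 5 via 1R1]
7. ¬s, 1   [¬→-rule on 6]
8. ¬r, 1   [¬→-rule on 6]
Accessibility: 0R0, 0R1, 1R1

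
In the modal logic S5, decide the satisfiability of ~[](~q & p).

1. ~[](~q & p), 0
2. ~(~q & p), 1   [~[]-rule on 1: fresh world 1, 0R1]
3. ~p, 1   [~&-rule on 2 (branches; this branch)]
Accessibility: 0R0, 0R1, 1R0, 1R1

Yes, satisfiable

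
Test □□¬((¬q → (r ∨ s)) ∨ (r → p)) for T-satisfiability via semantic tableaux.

Unsatisfiable (every branch closes)

1. □□¬((¬q → (r ∨ s)) ∨ (r → p)), u
2. □¬((¬q → (r ∨ s)) ∨ (r → p)), u
3. ¬((¬q → (r ∨ s)) ∨ (r → p)), u
4. ¬(¬q → (r ∨ s)), u
5. ¬(r → p), u
6. ¬q, u
7. ¬(r ∨ s), u
8. r, u
9. ¬p, u
10. ¬r, u
11. ¬s, u
Accessibility: uRu
Branch closes: r and ¬r both at u.
All branches of the tableau close; one closing branch shown above.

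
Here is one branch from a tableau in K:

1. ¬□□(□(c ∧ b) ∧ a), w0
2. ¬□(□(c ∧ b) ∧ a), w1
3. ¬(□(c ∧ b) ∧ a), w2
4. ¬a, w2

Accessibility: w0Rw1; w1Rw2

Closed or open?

Open

No atom appears with both signs at the same world.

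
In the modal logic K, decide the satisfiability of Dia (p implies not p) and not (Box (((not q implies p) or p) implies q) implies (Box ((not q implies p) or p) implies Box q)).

Unsatisfiable

1. Dia (p implies not p) and not (Box (((not q implies p) or p) implies q) implies (Box ((not q implies p) or p) implies Box q)), 0
2. Dia (p implies not p), 0
3. not (Box (((not q implies p) or p) implies q) implies (Box ((not q implies p) or p) implies Box q)), 0
4. Box (((not q implies p) or p) implies q), 0
5. not (Box ((not q implies p) or p) implies Box q), 0
6. Box ((not q implies p) or p), 0
7. not Box q, 0
8. p implies not p, 1
9. ((not q implies p) or p) implies q, 1
10. (not q implies p) or p, 1
11. not p, 1
12. q, 1
13. not q implies p, 1
14. not q, 2
15. ((not q implies p) or p) implies q, 2
16. (not q implies p) or p, 2
17. not ((not q implies p) or p), 2
18. not (not q implies p), 2
19. not p, 2
20. not q implies p, 2
21. p, 2
Accessibility: 0R1, 0R2
Branch closes: p and not p both at 2.
Every branch closes; the branch above is one of them.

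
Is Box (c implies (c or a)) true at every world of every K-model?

Tableau for the negation not Box (c implies (c or a)):
1. not Box (c implies (c or a)), 0
2. not (c implies (c or a)), 1
3. c, 1
4. not (c or a), 1
5. not c, 1
6. not a, 1
Accessibility: 0R1
Branch closes: c and not c both at 1.
Every branch of the negation's tableau closes; the branch above is one of them.

Valid in K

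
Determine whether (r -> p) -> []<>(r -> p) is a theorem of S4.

Not valid

Tableau for the negation ~((r -> p) -> []<>(r -> p)):
1. ~((r -> p) -> []<>(r -> p)), 0
2. r -> p, 0
3. ~[]<>(r -> p), 0
4. p, 0
5. ~<>(r -> p), 1
6. ~(r -> p), 1
7. r, 1
8. ~p, 1
Accessibility: 0R0, 0R1, 1R1
The negation has an open branch (countermodel exists).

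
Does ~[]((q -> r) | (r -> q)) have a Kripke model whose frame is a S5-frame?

Unsatisfiable (every branch closes)

1. ~[]((q -> r) | (r -> q)), w0
2. ~((q -> r) | (r -> q)), w1
3. ~(q -> r), w1
4. ~(r -> q), w1
5. q, w1
6. ~r, w1
7. r, w1
8. ~q, w1
Accessibility: w0Rw0, w0Rw1, w1Rw0, w1Rw1
Branch closes: r and ~r both at w1.
(One branch shown.) All branches close.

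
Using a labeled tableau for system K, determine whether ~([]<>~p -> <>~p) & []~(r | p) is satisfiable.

1. ~([]<>~p -> <>~p) & []~(r | p), w0
2. ~([]<>~p -> <>~p), w0
3. []~(r | p), w0
4. []<>~p, w0
5. ~<>~p, w0

Satisfiable (open branch found)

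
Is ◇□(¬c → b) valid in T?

Tableau for the negation ¬◇□(¬c → b):
1. ¬◇□(¬c → b), w0
2. ¬□(¬c → b), w0
3. ¬(¬c → b), w1
4. ¬c, w1
5. ¬b, w1
6. ¬□(¬c → b), w1
7. ¬(¬c → b), w2
8. ¬c, w2
9. ¬b, w2
Accessibility: w0Rw0, w0Rw1, w1Rw1, w1Rw2, w2Rw2
The negation has an open branch (countermodel exists).

Not valid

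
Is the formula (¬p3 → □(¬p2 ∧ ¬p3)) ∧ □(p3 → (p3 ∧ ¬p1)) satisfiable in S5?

Satisfiable

1. (¬p3 → □(¬p2 ∧ ¬p3)) ∧ □(p3 → (p3 ∧ ¬p1)), 0
2. ¬p3 → □(¬p2 ∧ ¬p3), 0   [∧-rule on 1]
3. □(p3 → (p3 ∧ ¬p1)), 0   [∧-rule on 1]
4. p3 → (p3 ∧ ¬p1), 0   [□-rule on 3 via 0R0]
5. □(¬p2 ∧ ¬p3), 0   [→-rule on 2 (branches; this branch)]
6. ¬p2 ∧ ¬p3, 0   [□-rule on 5 via 0R0]
7. ¬p2, 0   [∧-rule on 6]
8. ¬p3, 0   [∧-rule on 6]
Accessibility: 0R0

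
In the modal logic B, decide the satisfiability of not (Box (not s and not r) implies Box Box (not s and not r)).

1. not (Box (not s and not r) implies Box Box (not s and not r)), u
2. Box (not s and not r), u   [neg-implies-rule on 1]
3. not Box Box (not s and not r), u   [neg-implies-rule on 1]
4. not s and not r, u   [Box-rule on 2 via uRu]
5. not s, u   [and-rule on 4]
6. not r, u   [and-rule on 4]
7. not Box (not s and not r), v   [neg-Box-rule on 3: fresh world v, uRv]
8. not s and not r, v   [Box-rule on 2 via uRv]
9. not s, v   [and-rule on 8]
10. not r, v   [and-rule on 8]
11. not (not s and not r), w   [neg-Box-rule on 7: fresh world w, vRw]
12. r, w   [neg-and-rule on 11 (branches; this branch)]
Accessibility: uRu, uRv, vRu, vRv, vRw, wRv, wRw

Satisfiable (open branch found)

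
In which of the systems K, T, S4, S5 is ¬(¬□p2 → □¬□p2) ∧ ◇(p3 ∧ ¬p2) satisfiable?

S4-tableau for the formula:
1. ¬(¬□p2 → □¬□p2) ∧ ◇(p3 ∧ ¬p2), w0
2. ¬(¬□p2 → □¬□p2), w0
3. ◇(p3 ∧ ¬p2), w0
4. ¬□p2, w0
5. ¬□¬□p2, w0
6. p3 ∧ ¬p2, w1
7. p3, w1
8. ¬p2, w1
9. ¬p2, w2
10. □p2, w3
11. p2, w3
Accessibility: w0Rw0, w0Rw1, w0Rw2, w0Rw3, w1Rw1, w2Rw2, w3Rw3
Complete open branch: satisfiable in S4, hence also in K, T (this S4-model is also a K-model and a T-model).
S5-tableau for the formula:
1. ¬(¬□p2 → □¬□p2) ∧ ◇(p3 ∧ ¬p2), w0
2. ¬(¬□p2 → □¬□p2), w0
3. ◇(p3 ∧ ¬p2), w0
4. ¬□p2, w0
5. ¬□¬□p2, w0
6. p3 ∧ ¬p2, w1
7. p3, w1
8. ¬p2, w1
9. ¬p2, w2
10. □p2, w3
11. p2, w0
12. p2, w1
Accessibility: w0Rw0, w0Rw1, w0Rw2, w0Rw3, w1Rw0, w1Rw1, w1Rw2, w1Rw3, w2Rw0, w2Rw1, w2Rw2, w2Rw3, w3Rw0, w3Rw1, w3Rw2, w3Rw3
Branch closes: p2 and ¬p2 both at w1.
Every branch closes (one shown): unsatisfiable in S5.

K, T, S4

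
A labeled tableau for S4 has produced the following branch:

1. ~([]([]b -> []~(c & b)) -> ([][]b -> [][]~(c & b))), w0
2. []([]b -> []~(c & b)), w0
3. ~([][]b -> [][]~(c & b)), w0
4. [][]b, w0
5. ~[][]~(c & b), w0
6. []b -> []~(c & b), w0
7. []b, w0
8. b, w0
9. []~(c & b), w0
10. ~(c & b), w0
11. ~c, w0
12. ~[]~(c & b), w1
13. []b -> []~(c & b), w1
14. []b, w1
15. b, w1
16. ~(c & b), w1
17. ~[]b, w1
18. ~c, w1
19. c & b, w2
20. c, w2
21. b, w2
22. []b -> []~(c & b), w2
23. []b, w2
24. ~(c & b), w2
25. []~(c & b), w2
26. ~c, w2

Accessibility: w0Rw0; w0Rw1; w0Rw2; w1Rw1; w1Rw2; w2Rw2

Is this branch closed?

Both c and ~c appear at w2.

Yes, closed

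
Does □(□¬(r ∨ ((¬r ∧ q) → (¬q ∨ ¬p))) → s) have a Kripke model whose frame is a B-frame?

1. □(□¬(r ∨ ((¬r ∧ q) → (¬q ∨ ¬p))) → s), u
2. □¬(r ∨ ((¬r ∧ q) → (¬q ∨ ¬p))) → s, u
3. s, u
Accessibility: uRu

Satisfiable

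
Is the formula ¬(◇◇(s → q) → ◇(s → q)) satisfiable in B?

1. ¬(◇◇(s → q) → ◇(s → q)), w0
2. ◇◇(s → q), w0   [¬→-rule on 1]
3. ¬◇(s → q), w0   [¬→-rule on 1]
4. ¬(s → q), w0   [¬◇-rule on 3 via w0Rw0]
5. s, w0   [¬→-rule on 4]
6. ¬q, w0   [¬→-rule on 4]
7. ◇(s → q), w1   [◇-rule on 2: fresh world w1, w0Rw1]
8. ¬(s → q), w1   [¬◇-rule on 3 via w0Rw1]
9. s, w1   [¬→-rule on 8]
10. ¬q, w1   [¬→-rule on 8]
11. s → q, w2   [◇-rule on 7: fresh world w2, w1Rw2]
12. q, w2   [→-rule on 11 (branches; this branch)]
Accessibility: w0Rw0, w0Rw1, w1Rw0, w1Rw1, w1Rw2, w2Rw1, w2Rw2

Yes, satisfiable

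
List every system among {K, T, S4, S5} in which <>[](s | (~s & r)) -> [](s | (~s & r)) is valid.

S5

S5-tableau for the negation ~(<>[](s | (~s & r)) -> [](s | (~s & r))):
1. ~(<>[](s | (~s & r)) -> [](s | (~s & r))), u
2. <>[](s | (~s & r)), u
3. ~[](s | (~s & r)), u
4. [](s | (~s & r)), v
5. s | (~s & r), u
6. s | (~s & r), v
7. ~s & r, u
8. ~s, u
9. r, u
10. ~s & r, v
11. ~s, v
12. r, v
13. ~(s | (~s & r)), w
14. ~s, w
15. ~(~s & r), w
16. s | (~s & r), w
17. ~r, w
18. ~s & r, w
19. r, w
Accessibility: uRu, uRv, uRw, vRu, vRv, vRw, wRu, wRv, wRw
Branch closes: r and ~r both at w.
Every branch closes (one shown): valid in S5.
S4-tableau for the negation ~(<>[](s | (~s & r)) -> [](s | (~s & r))):
1. ~(<>[](s | (~s & r)) -> [](s | (~s & r))), u
2. <>[](s | (~s & r)), u
3. ~[](s | (~s & r)), u
4. [](s | (~s & r)), v
5. s | (~s & r), v
6. ~s & r, v
7. ~s, v
8. r, v
9. ~(s | (~s & r)), w
10. ~s, w
11. ~(~s & r), w
12. ~r, w
Accessibility: uRu, uRv, uRw, vRv, wRw
Complete open branch: countermodel on an S4-frame, so not valid in S4, nor in K, T (the same frame is also a K-frame and a T-frame).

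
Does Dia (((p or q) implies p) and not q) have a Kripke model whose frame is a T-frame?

Satisfiable (open branch found)

1. Dia (((p or q) implies p) and not q), 0
2. ((p or q) implies p) and not q, 1
3. (p or q) implies p, 1
4. not q, 1
5. p, 1
Accessibility: 0R0, 0R1, 1R1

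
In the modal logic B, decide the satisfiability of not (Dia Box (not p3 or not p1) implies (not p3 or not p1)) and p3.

No, unsatisfiable

1. not (Dia Box (not p3 or not p1) implies (not p3 or not p1)) and p3, w0
2. not (Dia Box (not p3 or not p1) implies (not p3 or not p1)), w0
3. p3, w0
4. Dia Box (not p3 or not p1), w0
5. not (not p3 or not p1), w0
6. p1, w0
7. Box (not p3 or not p1), w1
8. not p3 or not p1, w0
9. not p3 or not p1, w1
10. not p1, w0
Accessibility: w0Rw0, w0Rw1, w1Rw0, w1Rw1
Branch closes: p1 and not p1 both at w0.
(One branch shown.) All branches close.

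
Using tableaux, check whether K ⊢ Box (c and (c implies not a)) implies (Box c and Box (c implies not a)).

Tableau for the negation not (Box (c and (c implies not a)) implies (Box c and Box (c implies not a))):
1. not (Box (c and (c implies not a)) implies (Box c and Box (c implies not a))), 0
2. Box (c and (c implies not a)), 0
3. not (Box c and Box (c implies not a)), 0
4. not Box (c implies not a), 0
5. not (c implies not a), 1
6. c, 1
7. a, 1
8. c and (c implies not a), 1
9. c implies not a, 1
10. not a, 1
Accessibility: 0R1
Branch closes: a and not a both at 1.
Every branch of the negation's tableau closes; the branch above is one of them.

Valid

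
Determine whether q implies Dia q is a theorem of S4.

Yes, valid

Tableau for the negation not (q implies Dia q):
1. not (q implies Dia q), w0
2. q, w0
3. not Dia q, w0
4. not q, w0
Accessibility: w0Rw0
Branch closes: q and not q both at w0.
Every branch of the negation's tableau closes; the branch above is one of them.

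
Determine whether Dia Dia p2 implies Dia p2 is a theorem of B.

Invalid (countermodel exists)

Tableau for the negation not (Dia Dia p2 implies Dia p2):
1. not (Dia Dia p2 implies Dia p2), w0
2. Dia Dia p2, w0
3. not Dia p2, w0
4. not p2, w0
5. Dia p2, w1
6. not p2, w1
7. p2, w2
Accessibility: w0Rw0, w0Rw1, w1Rw0, w1Rw1, w1Rw2, w2Rw1, w2Rw2
The negation has an open branch (countermodel exists).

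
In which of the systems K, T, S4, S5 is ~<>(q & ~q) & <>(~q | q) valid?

T, S4, S5

T-tableau for the negation ~(~<>(q & ~q) & <>(~q | q)):
1. ~(~<>(q & ~q) & <>(~q | q)), u
2. <>(q & ~q), u
3. q & ~q, v
4. q, v
5. ~q, v
Accessibility: uRu, uRv, vRv
Branch closes: q and ~q both at v.
Every branch closes (one shown): valid in T, hence also in S4, S5 (every theorem of T is a theorem of S4 and S5).
K-tableau for the negation ~(~<>(q & ~q) & <>(~q | q)):
1. ~(~<>(q & ~q) & <>(~q | q)), u
2. ~<>(~q | q), u
Complete open branch: countermodel on a K-frame, so not valid in K.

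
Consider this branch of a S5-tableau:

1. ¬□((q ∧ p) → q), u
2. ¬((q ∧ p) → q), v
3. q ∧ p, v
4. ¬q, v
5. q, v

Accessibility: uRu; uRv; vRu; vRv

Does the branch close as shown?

Yes, closed

Both q and ¬q appear at v.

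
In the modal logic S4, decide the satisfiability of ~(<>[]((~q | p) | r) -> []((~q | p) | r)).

Satisfiable

1. ~(<>[]((~q | p) | r) -> []((~q | p) | r)), w0
2. <>[]((~q | p) | r), w0   [~->-rule on 1]
3. ~[]((~q | p) | r), w0   [~->-rule on 1]
4. []((~q | p) | r), w1   [<>-rule on 2: fresh world w1, w0Rw1]
5. (~q | p) | r, w1   [[]-rule on 4 via w1Rw1]
6. r, w1   [|-rule on 5 (branches; this branch)]
7. ~((~q | p) | r), w2   [~[]-rule on 3: fresh world w2, w0Rw2]
8. ~(~q | p), w2   [~|-rule on 7]
9. ~r, w2   [~|-rule on 7]
10. q, w2   [~|-rule on 8]
11. ~p, w2   [~|-rule on 8]
Accessibility: w0Rw0, w0Rw1, w0Rw2, w1Rw1, w2Rw2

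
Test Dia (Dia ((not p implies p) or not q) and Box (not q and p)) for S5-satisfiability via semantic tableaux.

1. Dia (Dia ((not p implies p) or not q) and Box (not q and p)), w0
2. Dia ((not p implies p) or not q) and Box (not q and p), w1
3. Dia ((not p implies p) or not q), w1
4. Box (not q and p), w1
5. not q and p, w0
6. not q, w0
7. p, w0
8. not q and p, w1
9. not q, w1
10. p, w1
11. (not p implies p) or not q, w2
12. not q and p, w2
13. not q, w2
14. p, w2
Accessibility: w0Rw0, w0Rw1, w0Rw2, w1Rw0, w1Rw1, w1Rw2, w2Rw0, w2Rw1, w2Rw2

Satisfiable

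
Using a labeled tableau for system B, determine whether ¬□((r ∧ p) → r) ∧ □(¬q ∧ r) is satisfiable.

Unsatisfiable

1. ¬□((r ∧ p) → r) ∧ □(¬q ∧ r), w0
2. ¬□((r ∧ p) → r), w0
3. □(¬q ∧ r), w0
4. ¬q ∧ r, w0
5. ¬q, w0
6. r, w0
7. ¬((r ∧ p) → r), w1
8. r ∧ p, w1
9. ¬r, w1
10. r, w1
11. p, w1
Accessibility: w0Rw0, w0Rw1, w1Rw0, w1Rw1
Branch closes: r and ¬r both at w1.
(One branch shown.) All branches close.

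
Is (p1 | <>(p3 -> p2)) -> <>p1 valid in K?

Invalid (countermodel exists)

Tableau for the negation ~((p1 | <>(p3 -> p2)) -> <>p1):
1. ~((p1 | <>(p3 -> p2)) -> <>p1), w0
2. p1 | <>(p3 -> p2), w0
3. ~<>p1, w0
4. <>(p3 -> p2), w0
5. p3 -> p2, w1
6. ~p1, w1
7. p2, w1
Accessibility: w0Rw1
The negation has an open branch (countermodel exists).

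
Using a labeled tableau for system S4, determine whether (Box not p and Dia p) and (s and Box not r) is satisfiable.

No, unsatisfiable

1. (Box not p and Dia p) and (s and Box not r), 0
2. Box not p and Dia p, 0
3. s and Box not r, 0
4. Box not p, 0
5. Dia p, 0
6. s, 0
7. Box not r, 0
8. not p, 0
9. not r, 0
10. p, 1
11. not p, 1
Accessibility: 0R0, 0R1, 1R1
Branch closes: p and not p both at 1.
All branches of the tableau close; one closing branch shown above.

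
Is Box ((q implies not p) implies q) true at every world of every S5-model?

Invalid (countermodel exists)

Tableau for the negation not Box ((q implies not p) implies q):
1. not Box ((q implies not p) implies q), u
2. not ((q implies not p) implies q), v   [neg-Box-rule on 1: fresh world v, uRv]
3. q implies not p, v   [neg-implies-rule on 2]
4. not q, v   [neg-implies-rule on 2]
5. not p, v   [implies-rule on 3 (branches; this branch)]
Accessibility: uRu, uRv, vRu, vRv
The negation has an open branch (countermodel exists).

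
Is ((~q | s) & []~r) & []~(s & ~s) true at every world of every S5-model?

Tableau for the negation ~(((~q | s) & []~r) & []~(s & ~s)):
1. ~(((~q | s) & []~r) & []~(s & ~s)), u
2. ~((~q | s) & []~r), u   [~&-rule on 1 (branches; this branch)]
3. ~[]~r, u   [~&-rule on 2 (branches; this branch)]
4. r, v   [~[]-rule on 3: fresh world v, uRv]
Accessibility: uRu, uRv, vRu, vRv
The negation has an open branch (countermodel exists).

No, not valid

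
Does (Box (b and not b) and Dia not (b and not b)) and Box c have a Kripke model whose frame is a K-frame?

1. (Box (b and not b) and Dia not (b and not b)) and Box c, 0
2. Box (b and not b) and Dia not (b and not b), 0
3. Box c, 0
4. Box (b and not b), 0
5. Dia not (b and not b), 0
6. not (b and not b), 1
7. c, 1
8. b and not b, 1
9. b, 1
10. not b, 1
Accessibility: 0R1
Branch closes: b and not b both at 1.
Every branch closes; the branch above is one of them.

Unsatisfiable (every branch closes)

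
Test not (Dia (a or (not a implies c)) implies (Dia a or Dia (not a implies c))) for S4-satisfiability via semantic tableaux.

1. not (Dia (a or (not a implies c)) implies (Dia a or Dia (not a implies c))), w0
2. Dia (a or (not a implies c)), w0   [neg-implies-rule on 1]
3. not (Dia a or Dia (not a implies c)), w0   [neg-implies-rule on 1]
4. not Dia a, w0   [neg-or-rule on 3]
5. not Dia (not a implies c), w0   [neg-or-rule on 3]
6. not a, w0   [neg-Dia-rule on 4 via w0Rw0]
7. not (not a implies c), w0   [neg-Dia-rule on 5 via w0Rw0]
8. not c, w0   [neg-implies-rule on 7]
9. a or (not a implies c), w1   [Dia-rule on 2: fresh world w1, w0Rw1]
10. not a, w1   [neg-Dia-rule on 4 via w0Rw1]
11. not (not a implies c), w1   [neg-Dia-rule on 5 via w0Rw1]
12. not c, w1   [neg-implies-rule on 11]
13. not a implies c, w1   [or-rule on 9 (branches; this branch)]
14. c, w1   [implies-rule on 13 (branches; this branch)]
Accessibility: w0Rw0, w0Rw1, w1Rw1
Branch closes: c and not c both at w1.
(One branch shown.) All branches close.

Unsatisfiable (every branch closes)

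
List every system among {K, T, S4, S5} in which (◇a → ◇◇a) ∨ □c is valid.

T, S4, S5

T-tableau for the negation ¬((◇a → ◇◇a) ∨ □c):
1. ¬((◇a → ◇◇a) ∨ □c), 0
2. ¬(◇a → ◇◇a), 0   [¬∨-rule on 1]
3. ¬□c, 0   [¬∨-rule on 1]
4. ◇a, 0   [¬→-rule on 2]
5. ¬◇◇a, 0   [¬→-rule on 2]
6. ¬◇a, 0   [¬◇-rule on 5 via 0R0]
7. ¬a, 0   [¬◇-rule on 6 via 0R0]
8. ¬c, 1   [¬□-rule on 3: fresh world 1, 0R1]
9. ¬◇a, 1   [¬◇-rule on 5 via 0R1]
10. ¬a, 1   [¬◇-rule on 6 via 0R1]
11. a, 2   [◇-rule on 4: fresh world 2, 0R2]
12. ¬◇a, 2   [¬◇-rule on 5 via 0R2]
13. ¬a, 2   [¬◇-rule on 6 via 0R2]
Accessibility: 0R0, 0R1, 0R2, 1R1, 2R2
Branch closes: a and ¬a both at 2.
Every branch closes (one shown): valid in T, hence also in S4, S5 (every theorem of T is a theorem of S4 and S5).
K-tableau for the negation ¬((◇a → ◇◇a) ∨ □c):
1. ¬((◇a → ◇◇a) ∨ □c), 0
2. ¬(◇a → ◇◇a), 0   [¬∨-rule on 1]
3. ¬□c, 0   [¬∨-rule on 1]
4. ◇a, 0   [¬→-rule on 2]
5. ¬◇◇a, 0   [¬→-rule on 2]
6. ¬c, 1   [¬□-rule on 3: fresh world 1, 0R1]
7. ¬◇a, 1   [¬◇-rule on 5 via 0R1]
8. a, 2   [◇-rule on 4: fresh world 2, 0R2]
9. ¬◇a, 2   [¬◇-rule on 5 via 0R2]
Accessibility: 0R1, 0R2
Complete open branch: countermodel on a K-frame, so not valid in K.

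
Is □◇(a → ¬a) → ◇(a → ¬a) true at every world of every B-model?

Tableau for the negation ¬(□◇(a → ¬a) → ◇(a → ¬a)):
1. ¬(□◇(a → ¬a) → ◇(a → ¬a)), w0
2. □◇(a → ¬a), w0   [¬→-rule on 1]
3. ¬◇(a → ¬a), w0   [¬→-rule on 1]
4. ◇(a → ¬a), w0   [□-rule on 2 via w0Rw0]
5. ¬(a → ¬a), w0   [¬◇-rule on 3 via w0Rw0]
6. a, w0   [¬→-rule on 5]
7. a → ¬a, w1   [◇-rule on 4: fresh world w1, w0Rw1]
8. ◇(a → ¬a), w1   [□-rule on 2 via w0Rw1]
9. ¬(a → ¬a), w1   [¬◇-rule on 3 via w0Rw1]
10. a, w1   [¬→-rule on 9]
11. ¬a, w1   [→-rule on 7 (branches; this branch)]
Accessibility: w0Rw0, w0Rw1, w1Rw0, w1Rw1
Branch closes: a and ¬a both at w1.
All branches of the negation close; one closing branch shown above.

Valid in B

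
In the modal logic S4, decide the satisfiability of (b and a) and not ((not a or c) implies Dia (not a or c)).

Unsatisfiable

1. (b and a) and not ((not a or c) implies Dia (not a or c)), w0
2. b and a, w0
3. not ((not a or c) implies Dia (not a or c)), w0
4. b, w0
5. a, w0
6. not a or c, w0
7. not Dia (not a or c), w0
8. not (not a or c), w0
9. not c, w0
10. c, w0
Accessibility: w0Rw0
Branch closes: c and not c both at w0.
Every branch closes; the branch above is one of them.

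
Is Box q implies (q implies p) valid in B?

No, not valid

Tableau for the negation not (Box q implies (q implies p)):
1. not (Box q implies (q implies p)), 0
2. Box q, 0
3. not (q implies p), 0
4. q, 0
5. not p, 0
Accessibility: 0R0
The negation has an open branch (countermodel exists).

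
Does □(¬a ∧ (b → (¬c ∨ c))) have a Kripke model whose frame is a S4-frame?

1. □(¬a ∧ (b → (¬c ∨ c))), u
2. ¬a ∧ (b → (¬c ∨ c)), u
3. ¬a, u
4. b → (¬c ∨ c), u
5. ¬c ∨ c, u
6. c, u
Accessibility: uRu

Satisfiable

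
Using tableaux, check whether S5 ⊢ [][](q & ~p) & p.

No, not valid

Tableau for the negation ~([][](q & ~p) & p):
1. ~([][](q & ~p) & p), w0
2. ~p, w0
Accessibility: w0Rw0
The negation has an open branch (countermodel exists).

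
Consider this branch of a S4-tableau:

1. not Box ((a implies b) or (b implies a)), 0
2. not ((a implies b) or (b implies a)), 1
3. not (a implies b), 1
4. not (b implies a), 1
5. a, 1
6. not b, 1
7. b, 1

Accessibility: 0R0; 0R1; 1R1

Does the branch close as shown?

Both b and not b appear at 1.

Yes, closed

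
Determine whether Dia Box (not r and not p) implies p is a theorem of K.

No, not valid

Tableau for the negation not (Dia Box (not r and not p) implies p):
1. not (Dia Box (not r and not p) implies p), w0
2. Dia Box (not r and not p), w0   [neg-implies-rule on 1]
3. not p, w0   [neg-implies-rule on 1]
4. Box (not r and not p), w1   [Dia-rule on 2: fresh world w1, w0Rw1]
Accessibility: w0Rw1
The negation has an open branch (countermodel exists).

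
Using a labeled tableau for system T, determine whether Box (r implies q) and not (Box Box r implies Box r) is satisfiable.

No, unsatisfiable

1. Box (r implies q) and not (Box Box r implies Box r), 0
2. Box (r implies q), 0   [and-rule on 1]
3. not (Box Box r implies Box r), 0   [and-rule on 1]
4. Box Box r, 0   [neg-implies-rule on 3]
5. not Box r, 0   [neg-implies-rule on 3]
6. r implies q, 0   [Box-rule on 2 via 0R0]
7. Box r, 0   [Box-rule on 4 via 0R0]
8. r, 0   [Box-rule on 7 via 0R0]
9. q, 0   [implies-rule on 6 (branches; this branch)]
10. not r, 1   [neg-Box-rule on 5: fresh world 1, 0R1]
11. r implies q, 1   [Box-rule on 2 via 0R1]
12. Box r, 1   [Box-rule on 4 via 0R1]
13. r, 1   [Box-rule on 7 via 0R1]
Accessibility: 0R0, 0R1, 1R1
Branch closes: r and not r both at 1.
All branches of the tableau close; one closing branch shown above.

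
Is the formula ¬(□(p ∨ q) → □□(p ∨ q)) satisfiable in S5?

1. ¬(□(p ∨ q) → □□(p ∨ q)), 0
2. □(p ∨ q), 0
3. ¬□□(p ∨ q), 0
4. p ∨ q, 0
5. q, 0
6. ¬□(p ∨ q), 1
7. p ∨ q, 1
8. q, 1
9. ¬(p ∨ q), 2
10. ¬p, 2
11. ¬q, 2
12. p ∨ q, 2
13. q, 2
Accessibility: 0R0, 0R1, 0R2, 1R0, 1R1, 1R2, 2R0, 2R1, 2R2
Branch closes: q and ¬q both at 2.
(One branch shown.) All branches close.

Unsatisfiable (every branch closes)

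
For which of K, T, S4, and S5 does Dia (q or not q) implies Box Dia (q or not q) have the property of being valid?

T, S4, S5

T-tableau for the negation not (Dia (q or not q) implies Box Dia (q or not q)):
1. not (Dia (q or not q) implies Box Dia (q or not q)), w0
2. Dia (q or not q), w0   [neg-implies-rule on 1]
3. not Box Dia (q or not q), w0   [neg-implies-rule on 1]
4. q or not q, w1   [Dia-rule on 2: fresh world w1, w0Rw1]
5. not q, w1   [or-rule on 4 (branches; this branch)]
6. not Dia (q or not q), w2   [neg-Box-rule on 3: fresh world w2, w0Rw2]
7. not (q or not q), w2   [neg-Dia-rule on 6 via w2Rw2]
8. not q, w2   [neg-or-rule on 7]
9. q, w2   [neg-or-rule on 7]
Accessibility: w0Rw0, w0Rw1, w0Rw2, w1Rw1, w2Rw2
Branch closes: q and not q both at w2.
Every branch closes (one shown): valid in T, hence also in S4, S5 (every theorem of T is a theorem of S4 and S5).
K-tableau for the negation not (Dia (q or not q) implies Box Dia (q or not q)):
1. not (Dia (q or not q) implies Box Dia (q or not q)), w0
2. Dia (q or not q), w0   [neg-implies-rule on 1]
3. not Box Dia (q or not q), w0   [neg-implies-rule on 1]
4. q or not q, w1   [Dia-rule on 2: fresh world w1, w0Rw1]
5. not q, w1   [or-rule on 4 (branches; this branch)]
6. not Dia (q or not q), w2   [neg-Box-rule on 3: fresh world w2, w0Rw2]
Accessibility: w0Rw1, w0Rw2
Complete open branch: countermodel on a K-frame, so not valid in K.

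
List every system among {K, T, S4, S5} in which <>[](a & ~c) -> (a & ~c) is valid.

S5-tableau for the negation ~(<>[](a & ~c) -> (a & ~c)):
1. ~(<>[](a & ~c) -> (a & ~c)), w0
2. <>[](a & ~c), w0
3. ~(a & ~c), w0
4. c, w0
5. [](a & ~c), w1
6. a & ~c, w0
7. a, w0
8. ~c, w0
Accessibility: w0Rw0, w0Rw1, w1Rw0, w1Rw1
Branch closes: c and ~c both at w0.
Every branch closes (one shown): valid in S5.
S4-tableau for the negation ~(<>[](a & ~c) -> (a & ~c)):
1. ~(<>[](a & ~c) -> (a & ~c)), w0
2. <>[](a & ~c), w0
3. ~(a & ~c), w0
4. c, w0
5. [](a & ~c), w1
6. a & ~c, w1
7. a, w1
8. ~c, w1
Accessibility: w0Rw0, w0Rw1, w1Rw1
Complete open branch: countermodel on an S4-frame, so not valid in S4, nor in K, T (the same frame is also a K-frame and a T-frame).

S5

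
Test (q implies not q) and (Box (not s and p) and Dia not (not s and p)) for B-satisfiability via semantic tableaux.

Unsatisfiable (every branch closes)

1. (q implies not q) and (Box (not s and p) and Dia not (not s and p)), w0
2. q implies not q, w0   [and-rule on 1]
3. Box (not s and p) and Dia not (not s and p), w0   [and-rule on 1]
4. Box (not s and p), w0   [and-rule on 3]
5. Dia not (not s and p), w0   [and-rule on 3]
6. not s and p, w0   [Box-rule on 4 via w0Rw0]
7. not s, w0   [and-rule on 6]
8. p, w0   [and-rule on 6]
9. not q, w0   [implies-rule on 2 (branches; this branch)]
10. not (not s and p), w1   [Dia-rule on 5: fresh world w1, w0Rw1]
11. not s and p, w1   [Box-rule on 4 via w0Rw1]
12. not s, w1   [and-rule on 11]
13. p, w1   [and-rule on 11]
14. not p, w1   [neg-and-rule on 10 (branches; this branch)]
Accessibility: w0Rw0, w0Rw1, w1Rw0, w1Rw1
Branch closes: p and not p both at w1.
(One branch shown.) All branches close.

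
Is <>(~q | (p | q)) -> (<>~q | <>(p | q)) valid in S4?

Yes, valid

Tableau for the negation ~(<>(~q | (p | q)) -> (<>~q | <>(p | q))):
1. ~(<>(~q | (p | q)) -> (<>~q | <>(p | q))), u
2. <>(~q | (p | q)), u
3. ~(<>~q | <>(p | q)), u
4. ~<>~q, u
5. ~<>(p | q), u
6. q, u
7. ~(p | q), u
8. ~p, u
9. ~q, u
Accessibility: uRu
Branch closes: q and ~q both at u.
Every branch of the negation's tableau closes; the branch above is one of them.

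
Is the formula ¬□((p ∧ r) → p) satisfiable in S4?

No, unsatisfiable

1. ¬□((p ∧ r) → p), w0
2. ¬((p ∧ r) → p), w1
3. p ∧ r, w1
4. ¬p, w1
5. p, w1
6. r, w1
Accessibility: w0Rw0, w0Rw1, w1Rw1
Branch closes: p and ¬p both at w1.
(One branch shown.) All branches close.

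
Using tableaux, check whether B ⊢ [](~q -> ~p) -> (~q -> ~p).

Valid in B

Tableau for the negation ~([](~q -> ~p) -> (~q -> ~p)):
1. ~([](~q -> ~p) -> (~q -> ~p)), 0
2. [](~q -> ~p), 0
3. ~(~q -> ~p), 0
4. ~q, 0
5. p, 0
6. ~q -> ~p, 0
7. ~p, 0
Accessibility: 0R0
Branch closes: p and ~p both at 0.
All branches of the negation close; one closing branch shown above.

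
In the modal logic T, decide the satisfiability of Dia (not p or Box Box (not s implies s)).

Yes, satisfiable

1. Dia (not p or Box Box (not s implies s)), w0
2. not p or Box Box (not s implies s), w1
3. Box Box (not s implies s), w1
4. Box (not s implies s), w1
5. not s implies s, w1
6. s, w1
Accessibility: w0Rw0, w0Rw1, w1Rw1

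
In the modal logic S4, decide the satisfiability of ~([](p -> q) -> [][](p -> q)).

1. ~([](p -> q) -> [][](p -> q)), u
2. [](p -> q), u
3. ~[][](p -> q), u
4. p -> q, u
5. q, u
6. ~[](p -> q), v
7. p -> q, v
8. q, v
9. ~(p -> q), w
10. p, w
11. ~q, w
12. p -> q, w
13. q, w
Accessibility: uRu, uRv, uRw, vRv, vRw, wRw
Branch closes: q and ~q both at w.
(One branch shown.) All branches close.

Unsatisfiable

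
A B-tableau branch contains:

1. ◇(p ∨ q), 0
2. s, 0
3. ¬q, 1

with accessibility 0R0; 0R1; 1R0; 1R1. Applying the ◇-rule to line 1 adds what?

a fresh world 2 with 0R2, and p ∨ q at 2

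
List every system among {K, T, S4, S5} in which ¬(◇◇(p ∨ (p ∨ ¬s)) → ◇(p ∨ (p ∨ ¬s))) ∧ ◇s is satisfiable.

K, T

S4-tableau for the formula:
1. ¬(◇◇(p ∨ (p ∨ ¬s)) → ◇(p ∨ (p ∨ ¬s))) ∧ ◇s, w0
2. ¬(◇◇(p ∨ (p ∨ ¬s)) → ◇(p ∨ (p ∨ ¬s))), w0
3. ◇s, w0
4. ◇◇(p ∨ (p ∨ ¬s)), w0
5. ¬◇(p ∨ (p ∨ ¬s)), w0
6. ¬(p ∨ (p ∨ ¬s)), w0
7. ¬p, w0
8. ¬(p ∨ ¬s), w0
9. s, w0
10. s, w1
11. ¬(p ∨ (p ∨ ¬s)), w1
12. ¬p, w1
13. ¬(p ∨ ¬s), w1
14. ◇(p ∨ (p ∨ ¬s)), w2
15. ¬(p ∨ (p ∨ ¬s)), w2
16. ¬p, w2
17. ¬(p ∨ ¬s), w2
18. s, w2
19. p ∨ (p ∨ ¬s), w3
20. ¬(p ∨ (p ∨ ¬s)), w3
21. ¬p, w3
22. ¬(p ∨ ¬s), w3
23. s, w3
24. p ∨ ¬s, w3
25. ¬s, w3
Accessibility: w0Rw0, w0Rw1, w0Rw2, w0Rw3, w1Rw1, w2Rw2, w2Rw3, w3Rw3
Branch closes: s and ¬s both at w3.
Every branch closes (one shown): unsatisfiable in S4, hence also in S5 (every S5-frame is an S4-frame).
T-tableau for the formula:
1. ¬(◇◇(p ∨ (p ∨ ¬s)) → ◇(p ∨ (p ∨ ¬s))) ∧ ◇s, w0
2. ¬(◇◇(p ∨ (p ∨ ¬s)) → ◇(p ∨ (p ∨ ¬s))), w0
3. ◇s, w0
4. ◇◇(p ∨ (p ∨ ¬s)), w0
5. ¬◇(p ∨ (p ∨ ¬s)), w0
6. ¬(p ∨ (p ∨ ¬s)), w0
7. ¬p, w0
8. ¬(p ∨ ¬s), w0
9. s, w0
10. s, w1
11. ¬(p ∨ (p ∨ ¬s)), w1
12. ¬p, w1
13. ¬(p ∨ ¬s), w1
14. ◇(p ∨ (p ∨ ¬s)), w2
15. ¬(p ∨ (p ∨ ¬s)), w2
16. ¬p, w2
17. ¬(p ∨ ¬s), w2
18. s, w2
19. p ∨ (p ∨ ¬s), w3
20. p ∨ ¬s, w3
21. ¬s, w3
Accessibility: w0Rw0, w0Rw1, w0Rw2, w1Rw1, w2Rw2, w2Rw3, w3Rw3
Complete open branch: satisfiable in T, hence also in K (this T-model is also a K-model).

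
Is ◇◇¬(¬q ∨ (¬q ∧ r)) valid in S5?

Tableau for the negation ¬◇◇¬(¬q ∨ (¬q ∧ r)):
1. ¬◇◇¬(¬q ∨ (¬q ∧ r)), 0
2. ¬◇¬(¬q ∨ (¬q ∧ r)), 0   [¬◇-rule on 1 via 0R0]
3. ¬q ∨ (¬q ∧ r), 0   [¬◇-rule on 2 via 0R0]
4. ¬q ∧ r, 0   [∨-rule on 3 (branches; this branch)]
5. ¬q, 0   [∧-rule on 4]
6. r, 0   [∧-rule on 4]
Accessibility: 0R0
The negation has an open branch (countermodel exists).

Invalid (countermodel exists)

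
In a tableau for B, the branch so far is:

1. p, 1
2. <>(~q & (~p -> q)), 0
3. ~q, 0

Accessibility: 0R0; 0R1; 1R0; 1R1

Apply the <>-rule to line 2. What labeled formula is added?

a fresh world 2 with 0R2, and ~q & (~p -> q) at 2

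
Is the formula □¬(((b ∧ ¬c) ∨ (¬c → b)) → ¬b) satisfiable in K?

1. □¬(((b ∧ ¬c) ∨ (¬c → b)) → ¬b), w0

Satisfiable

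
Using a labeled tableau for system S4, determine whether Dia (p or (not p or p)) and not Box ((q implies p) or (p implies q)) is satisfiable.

Unsatisfiable

1. Dia (p or (not p or p)) and not Box ((q implies p) or (p implies q)), 0
2. Dia (p or (not p or p)), 0
3. not Box ((q implies p) or (p implies q)), 0
4. p or (not p or p), 1
5. not p or p, 1
6. p, 1
7. not ((q implies p) or (p implies q)), 2
8. not (q implies p), 2
9. not (p implies q), 2
10. q, 2
11. not p, 2
12. p, 2
13. not q, 2
Accessibility: 0R0, 0R1, 0R2, 1R1, 2R2
Branch closes: p and not p both at 2.
All branches of the tableau close; one closing branch shown above.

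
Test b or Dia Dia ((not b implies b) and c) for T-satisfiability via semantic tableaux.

Yes, satisfiable

1. b or Dia Dia ((not b implies b) and c), u
2. Dia Dia ((not b implies b) and c), u   [or-rule on 1 (branches; this branch)]
3. Dia ((not b implies b) and c), v   [Dia-rule on 2: fresh world v, uRv]
4. (not b implies b) and c, w   [Dia-rule on 3: fresh world w, vRw]
5. not b implies b, w   [and-rule on 4]
6. c, w   [and-rule on 4]
7. b, w   [implies-rule on 5 (branches; this branch)]
Accessibility: uRu, uRv, vRv, vRw, wRw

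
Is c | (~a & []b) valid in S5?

Not valid

Tableau for the negation ~(c | (~a & []b)):
1. ~(c | (~a & []b)), w0
2. ~c, w0
3. ~(~a & []b), w0
4. ~[]b, w0
5. ~b, w1
Accessibility: w0Rw0, w0Rw1, w1Rw0, w1Rw1
The negation has an open branch (countermodel exists).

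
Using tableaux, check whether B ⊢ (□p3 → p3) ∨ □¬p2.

Valid in B

Tableau for the negation ¬((□p3 → p3) ∨ □¬p2):
1. ¬((□p3 → p3) ∨ □¬p2), 0
2. ¬(□p3 → p3), 0   [¬∨-rule on 1]
3. ¬□¬p2, 0   [¬∨-rule on 1]
4. □p3, 0   [¬→-rule on 2]
5. ¬p3, 0   [¬→-rule on 2]
6. p3, 0   [□-rule on 4 via 0R0]
Accessibility: 0R0
Branch closes: p3 and ¬p3 both at 0.
All branches of the negation close; one closing branch shown above.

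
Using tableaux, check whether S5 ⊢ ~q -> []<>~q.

Valid in S5

Tableau for the negation ~(~q -> []<>~q):
1. ~(~q -> []<>~q), u
2. ~q, u
3. ~[]<>~q, u
4. ~<>~q, v
5. q, u
Accessibility: uRu, uRv, vRu, vRv
Branch closes: q and ~q both at u.
All branches of the negation close; one closing branch shown above.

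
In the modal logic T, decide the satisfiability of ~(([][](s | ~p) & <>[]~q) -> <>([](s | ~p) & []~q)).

1. ~(([][](s | ~p) & <>[]~q) -> <>([](s | ~p) & []~q)), w0
2. [][](s | ~p) & <>[]~q, w0
3. ~<>([](s | ~p) & []~q), w0
4. [][](s | ~p), w0
5. <>[]~q, w0
6. ~([](s | ~p) & []~q), w0
7. [](s | ~p), w0
8. s | ~p, w0
9. ~[]~q, w0
10. ~p, w0
11. []~q, w1
12. ~([](s | ~p) & []~q), w1
13. [](s | ~p), w1
14. s | ~p, w1
15. ~q, w1
16. ~[](s | ~p), w1
17. ~p, w1
18. q, w2
19. ~([](s | ~p) & []~q), w2
20. [](s | ~p), w2
21. s | ~p, w2
22. ~[]~q, w2
23. ~p, w2
24. ~(s | ~p), w3
25. ~s, w3
26. p, w3
27. ~q, w3
28. s | ~p, w3
29. ~p, w3
Accessibility: w0Rw0, w0Rw1, w0Rw2, w1Rw1, w1Rw3, w2Rw2, w3Rw3
Branch closes: p and ~p both at w3.
Every branch closes; the branch above is one of them.

Unsatisfiable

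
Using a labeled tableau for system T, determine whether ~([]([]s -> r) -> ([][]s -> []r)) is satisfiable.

1. ~([]([]s -> r) -> ([][]s -> []r)), u
2. []([]s -> r), u
3. ~([][]s -> []r), u
4. [][]s, u
5. ~[]r, u
6. []s -> r, u
7. []s, u
8. s, u
9. ~[]s, u
10. ~r, v
11. []s -> r, v
12. []s, v
13. s, v
14. ~[]s, v
15. ~s, w
16. []s -> r, w
17. []s, w
18. s, w
Accessibility: uRu, uRv, uRw, vRv, wRw
Branch closes: s and ~s both at w.
Every branch closes; the branch above is one of them.

Unsatisfiable (every branch closes)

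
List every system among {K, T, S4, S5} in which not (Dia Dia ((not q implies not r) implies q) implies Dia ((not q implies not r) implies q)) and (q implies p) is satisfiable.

K, T

T-tableau for the formula:
1. not (Dia Dia ((not q implies not r) implies q) implies Dia ((not q implies not r) implies q)) and (q implies p), u
2. not (Dia Dia ((not q implies not r) implies q) implies Dia ((not q implies not r) implies q)), u
3. q implies p, u
4. Dia Dia ((not q implies not r) implies q), u
5. not Dia ((not q implies not r) implies q), u
6. not ((not q implies not r) implies q), u
7. not q implies not r, u
8. not q, u
9. p, u
10. not r, u
11. Dia ((not q implies not r) implies q), v
12. not ((not q implies not r) implies q), v
13. not q implies not r, v
14. not q, v
15. not r, v
16. (not q implies not r) implies q, w
17. q, w
Accessibility: uRu, uRv, vRv, vRw, wRw
Complete open branch: satisfiable in T, hence also in K (this T-model is also a K-model).
S4-tableau for the formula:
1. not (Dia Dia ((not q implies not r) implies q) implies Dia ((not q implies not r) implies q)) and (q implies p), u
2. not (Dia Dia ((not q implies not r) implies q) implies Dia ((not q implies not r) implies q)), u
3. q implies p, u
4. Dia Dia ((not q implies not r) implies q), u
5. not Dia ((not q implies not r) implies q), u
6. not ((not q implies not r) implies q), u
7. not q implies not r, u
8. not q, u
9. p, u
10. not r, u
11. Dia ((not q implies not r) implies q), v
12. not ((not q implies not r) implies q), v
13. not q implies not r, v
14. not q, v
15. not r, v
16. (not q implies not r) implies q, w
17. not ((not q implies not r) implies q), w
18. not q implies not r, w
19. not q, w
20. not (not q implies not r), w
21. r, w
22. not r, w
Accessibility: uRu, uRv, uRw, vRv, vRw, wRw
Branch closes: r and not r both at w.
Every branch closes (one shown): unsatisfiable in S4, hence also in S5 (every S5-frame is an S4-frame).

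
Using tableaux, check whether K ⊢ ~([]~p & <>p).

Tableau for the negation []~p & <>p:
1. []~p & <>p, w0
2. []~p, w0
3. <>p, w0
4. p, w1
5. ~p, w1
Accessibility: w0Rw1
Branch closes: p and ~p both at w1.
Every branch of the negation's tableau closes; the branch above is one of them.

Valid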